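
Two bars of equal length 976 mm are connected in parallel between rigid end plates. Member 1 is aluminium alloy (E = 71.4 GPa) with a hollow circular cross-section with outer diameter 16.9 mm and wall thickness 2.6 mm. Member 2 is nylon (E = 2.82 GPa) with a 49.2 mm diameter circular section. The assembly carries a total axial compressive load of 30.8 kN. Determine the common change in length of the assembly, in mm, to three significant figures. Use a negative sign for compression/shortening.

-2.19 mm

A_1 = 116.8 mm².
A_2 = 1901 mm².
Equal strain + equilibrium ⇒ each member carries load in proportion to AE: A₁E₁ = 8340000 N, A₂E₂ = 5361000 N, ΣAE = 13700000 N.
δ = PL/ΣAE = -30800·976/13700000 = -2.194 mm.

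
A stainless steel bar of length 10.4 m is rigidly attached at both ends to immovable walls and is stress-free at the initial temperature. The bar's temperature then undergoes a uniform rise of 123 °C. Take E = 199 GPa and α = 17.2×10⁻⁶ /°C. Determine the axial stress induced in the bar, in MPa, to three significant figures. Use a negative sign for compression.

-421 MPa

Free thermal expansion αLΔT = 17.2e-6 · 10400 · 123 = 22 mm.
The walls impose strain ε = −(22)/10400 = -2.1156e-03; σ = Eε = 199000 · -2.1156e-03 = -421 MPa.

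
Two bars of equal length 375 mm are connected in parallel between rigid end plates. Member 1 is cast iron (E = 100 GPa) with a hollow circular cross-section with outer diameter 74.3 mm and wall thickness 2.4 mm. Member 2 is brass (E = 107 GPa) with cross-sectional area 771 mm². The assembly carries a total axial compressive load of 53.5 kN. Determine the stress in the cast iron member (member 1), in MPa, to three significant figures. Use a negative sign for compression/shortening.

A_1 = 542.1 mm².
Equal strain + equilibrium ⇒ each member carries load in proportion to AE: A₁E₁ = 54210000 N, A₂E₂ = 82500000 N, ΣAE = 136700000 N.
σ₁ = P·E₁/ΣAE = -53500·100000/136700000 = -39.13 MPa.

-39.1 MPa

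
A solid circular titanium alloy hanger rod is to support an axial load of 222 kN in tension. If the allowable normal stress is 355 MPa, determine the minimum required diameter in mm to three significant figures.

28.2 mm

Required area A ≥ P/σ_allow = 222000/355 = 625.4 mm².
For a solid circular section, d ≥ √(4A/π) = 28.22 mm.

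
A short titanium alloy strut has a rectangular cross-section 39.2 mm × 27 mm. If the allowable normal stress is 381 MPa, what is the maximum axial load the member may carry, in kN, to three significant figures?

403 kN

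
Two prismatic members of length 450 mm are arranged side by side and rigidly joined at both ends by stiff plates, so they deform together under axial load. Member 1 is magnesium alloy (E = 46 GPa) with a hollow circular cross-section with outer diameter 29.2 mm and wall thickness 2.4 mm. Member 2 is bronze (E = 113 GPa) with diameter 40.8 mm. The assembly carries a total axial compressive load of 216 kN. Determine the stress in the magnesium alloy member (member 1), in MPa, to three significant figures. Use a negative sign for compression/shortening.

-63.3 MPa

A_1 = 202.1 mm².
A_2 = 1307 mm².
Equal strain + equilibrium ⇒ each member carries load in proportion to AE: A₁E₁ = 9295000 N, A₂E₂ = 147700000 N, ΣAE = 157000000 N.
σ₁ = P·E₁/ΣAE = -216000·46000/157000000 = -63.27 MPa.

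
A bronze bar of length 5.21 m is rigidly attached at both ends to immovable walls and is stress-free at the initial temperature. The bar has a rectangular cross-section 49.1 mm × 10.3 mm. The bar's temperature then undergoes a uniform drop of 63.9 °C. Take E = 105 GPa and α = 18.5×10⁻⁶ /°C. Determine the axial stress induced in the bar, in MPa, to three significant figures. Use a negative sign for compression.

Free thermal expansion αLΔT = 18.5e-6 · 5210 · -63.9 = -6.159 mm.
The walls impose strain ε = −(-6.159)/5210 = 1.1821e-03; σ = Eε = 105000 · 1.1821e-03 = 124.1 MPa.

124 MPa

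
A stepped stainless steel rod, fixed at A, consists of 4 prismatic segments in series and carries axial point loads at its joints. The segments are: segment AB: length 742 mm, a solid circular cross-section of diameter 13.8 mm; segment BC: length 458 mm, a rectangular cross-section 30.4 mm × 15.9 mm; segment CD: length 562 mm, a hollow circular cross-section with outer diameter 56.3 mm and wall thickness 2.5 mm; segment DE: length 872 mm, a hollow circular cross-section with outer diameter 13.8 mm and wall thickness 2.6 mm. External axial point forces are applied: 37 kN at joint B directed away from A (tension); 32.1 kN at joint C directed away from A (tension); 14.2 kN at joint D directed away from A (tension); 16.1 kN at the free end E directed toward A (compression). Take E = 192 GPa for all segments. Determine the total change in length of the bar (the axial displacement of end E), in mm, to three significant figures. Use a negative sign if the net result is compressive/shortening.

Internal axial forces (sectioning from the free end, tension +): N_DE = -16.1 kN, N_CD = -1.9 kN, N_BC = 30.2 kN, N_AB = 67.2 kN.
A_AB = 149.6 mm².
A_BC = 483.4 mm².
A_CD = 422.5 mm².
A_DE = 91.48 mm².
δ_AB = 67200·742/(149.6·192000) = 1.736 mm
δ_BC = 30200·458/(483.4·192000) = 0.149 mm
δ_CD = -1900·562/(422.5·192000) = -0.01316 mm
δ_DE = -16100·872/(91.48·192000) = -0.7993 mm
δ = Σδ_i = 1.073 mm.

1.07 mm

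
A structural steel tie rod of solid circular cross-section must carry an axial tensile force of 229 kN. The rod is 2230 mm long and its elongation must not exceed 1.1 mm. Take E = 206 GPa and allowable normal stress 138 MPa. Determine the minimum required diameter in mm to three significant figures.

53.6 mm

Required area A ≥ P/σ_allow = 229000/138 = 1659 mm².
For a solid circular section, d ≥ √(4A/π) = 45.97 mm.
Elongation limit: A ≥ PL/(Eδ_allow) = 229000·2230/(206000·1.1) = 2254 mm² ⇒ d ≥ 53.57 mm.
The elongation limit governs.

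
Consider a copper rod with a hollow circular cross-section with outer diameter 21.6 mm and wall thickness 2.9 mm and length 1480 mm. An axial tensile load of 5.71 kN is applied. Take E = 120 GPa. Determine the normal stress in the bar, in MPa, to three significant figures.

A = 170.4 mm².
σ = N/A = 5710/170.4 = 33.52 MPa.

33.5 MPa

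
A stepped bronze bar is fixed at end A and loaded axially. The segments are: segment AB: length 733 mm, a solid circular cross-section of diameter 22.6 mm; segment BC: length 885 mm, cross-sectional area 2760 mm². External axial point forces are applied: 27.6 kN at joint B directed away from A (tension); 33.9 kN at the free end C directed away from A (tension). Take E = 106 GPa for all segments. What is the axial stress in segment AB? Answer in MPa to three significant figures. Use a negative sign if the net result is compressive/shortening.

153 MPa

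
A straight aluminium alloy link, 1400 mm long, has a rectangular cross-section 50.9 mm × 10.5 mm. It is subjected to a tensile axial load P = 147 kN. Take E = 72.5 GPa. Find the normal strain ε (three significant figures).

A = 534.4 mm².
σ = N/A = 275 MPa; ε = σ/E = 275/72500 = 3.794e-03.

0.00379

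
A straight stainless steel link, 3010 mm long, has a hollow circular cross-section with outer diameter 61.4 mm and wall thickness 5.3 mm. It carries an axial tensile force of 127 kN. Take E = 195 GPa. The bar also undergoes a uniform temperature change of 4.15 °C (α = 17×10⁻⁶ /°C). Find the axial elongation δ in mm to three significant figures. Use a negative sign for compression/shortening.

A = 934.1 mm².
δ_mech = NL/(AE) = 127000·3010/(934.1·195000) = 2.099 mm.
δ_thermal = αLΔT = 17e-6·3010·4.15 = 0.2124 mm.
δ = δ_mech + δ_thermal = 2.311 mm.

2.31 mm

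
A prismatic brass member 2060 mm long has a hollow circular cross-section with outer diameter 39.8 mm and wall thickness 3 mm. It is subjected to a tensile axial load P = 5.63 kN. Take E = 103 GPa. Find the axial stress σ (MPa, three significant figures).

A = 346.8 mm².
σ = N/A = 5630/346.8 = 16.23 MPa.

16.2 MPa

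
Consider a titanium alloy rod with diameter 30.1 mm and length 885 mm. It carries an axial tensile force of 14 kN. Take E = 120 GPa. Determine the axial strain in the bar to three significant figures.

1.64e-04

A = 711.6 mm².
σ = N/A = 19.67 MPa; ε = σ/E = 19.67/120000 = 1.640e-04.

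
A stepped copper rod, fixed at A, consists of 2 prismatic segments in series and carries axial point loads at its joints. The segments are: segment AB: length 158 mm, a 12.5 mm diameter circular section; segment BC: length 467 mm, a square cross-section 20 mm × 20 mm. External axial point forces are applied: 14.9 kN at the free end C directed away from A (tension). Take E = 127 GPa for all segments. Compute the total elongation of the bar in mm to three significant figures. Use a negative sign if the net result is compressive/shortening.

0.288 mm

Internal axial forces (sectioning from the free end, tension +): N_BC = 14.9 kN, N_AB = 14.9 kN.
A_AB = 122.7 mm².
A_BC = 400 mm².
δ_AB = 14900·158/(122.7·127000) = 0.1511 mm
δ_BC = 14900·467/(400·127000) = 0.137 mm
δ = Σδ_i = 0.288 mm.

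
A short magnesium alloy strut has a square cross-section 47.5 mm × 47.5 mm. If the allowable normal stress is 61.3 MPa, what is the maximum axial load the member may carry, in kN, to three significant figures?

138 kN

A = 2256 mm².
P_max = σ_allow · A = 61.3 · 2256 = 138300 N = 138.3 kN.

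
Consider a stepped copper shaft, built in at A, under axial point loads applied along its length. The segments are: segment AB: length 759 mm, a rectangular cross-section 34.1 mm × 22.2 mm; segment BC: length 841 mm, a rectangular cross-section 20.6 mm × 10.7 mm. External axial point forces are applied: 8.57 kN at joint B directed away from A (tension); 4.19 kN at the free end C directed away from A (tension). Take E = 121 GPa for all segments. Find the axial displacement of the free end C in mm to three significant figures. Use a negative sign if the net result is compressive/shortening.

Internal axial forces (sectioning from the free end, tension +): N_BC = 4.19 kN, N_AB = 12.76 kN.
A_AB = 757 mm².
A_BC = 220.4 mm².
δ_AB = 12760·759/(757·121000) = 0.1057 mm
δ_BC = 4190·841/(220.4·121000) = 0.1321 mm
δ = Σδ_i = 0.2379 mm.

0.238 mm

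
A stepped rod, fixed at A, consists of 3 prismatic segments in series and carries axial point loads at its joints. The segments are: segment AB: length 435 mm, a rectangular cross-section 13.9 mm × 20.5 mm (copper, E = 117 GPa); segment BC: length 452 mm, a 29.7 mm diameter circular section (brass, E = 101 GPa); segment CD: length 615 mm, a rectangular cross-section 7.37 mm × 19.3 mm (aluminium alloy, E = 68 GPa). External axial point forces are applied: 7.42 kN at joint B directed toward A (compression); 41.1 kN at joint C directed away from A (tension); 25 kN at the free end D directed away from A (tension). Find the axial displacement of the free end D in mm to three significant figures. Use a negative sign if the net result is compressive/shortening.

Internal axial forces (sectioning from the free end, tension +): N_CD = 25 kN, N_BC = 66.1 kN, N_AB = 58.68 kN.
A_AB = 284.9 mm².
A_BC = 692.8 mm².
A_CD = 142.2 mm².
δ_AB = 58680·435/(284.9·117000) = 0.7656 mm
δ_BC = 66100·452/(692.8·101000) = 0.427 mm
δ_CD = 25000·615/(142.2·68000) = 1.59 mm
δ = Σδ_i = 2.782 mm.

2.78 mm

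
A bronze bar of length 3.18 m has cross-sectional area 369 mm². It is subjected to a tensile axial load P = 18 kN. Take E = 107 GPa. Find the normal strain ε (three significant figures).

4.56e-04

σ = N/A = 48.78 MPa; ε = σ/E = 48.78/107000 = 4.559e-04.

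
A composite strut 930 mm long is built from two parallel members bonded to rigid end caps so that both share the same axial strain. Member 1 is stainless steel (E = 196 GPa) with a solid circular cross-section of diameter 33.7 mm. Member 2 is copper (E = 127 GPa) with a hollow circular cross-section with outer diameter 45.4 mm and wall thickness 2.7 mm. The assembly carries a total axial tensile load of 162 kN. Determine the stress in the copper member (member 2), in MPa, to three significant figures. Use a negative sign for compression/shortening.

93.2 MPa

A_1 = 892 mm².
A_2 = 362.2 mm².
Equal strain + equilibrium ⇒ each member carries load in proportion to AE: A₁E₁ = 174800000 N, A₂E₂ = 46000000 N, ΣAE = 220800000 N.
σ₂ = P·E₂/ΣAE = 162000·127000/220800000 = 93.17 MPa.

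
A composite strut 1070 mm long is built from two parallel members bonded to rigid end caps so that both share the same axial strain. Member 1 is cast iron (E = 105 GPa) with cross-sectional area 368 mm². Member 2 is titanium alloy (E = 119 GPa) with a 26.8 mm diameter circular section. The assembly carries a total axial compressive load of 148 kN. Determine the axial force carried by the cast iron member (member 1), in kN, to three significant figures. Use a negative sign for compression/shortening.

-54.1 kN

A_2 = 564.1 mm².
Equal strain + equilibrium ⇒ each member carries load in proportion to AE: A₁E₁ = 38640000 N, A₂E₂ = 67130000 N, ΣAE = 105800000 N.
F₁ = P·A₁E₁/ΣAE = -148000·38640000/105800000 = -54070 N.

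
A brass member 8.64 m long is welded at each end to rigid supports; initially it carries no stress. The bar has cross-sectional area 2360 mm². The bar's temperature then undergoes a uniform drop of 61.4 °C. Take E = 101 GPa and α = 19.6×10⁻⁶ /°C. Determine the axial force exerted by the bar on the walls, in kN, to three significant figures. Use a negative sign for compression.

Free thermal expansion αLΔT = 19.6e-6 · 8640 · -61.4 = -10.4 mm.
The walls impose strain ε = −(-10.4)/8640 = 1.2034e-03; σ = Eε = 101000 · 1.2034e-03 = 121.5 MPa.
Wall reaction R = σ·A = 121.5·2360 = 286900 N = 286.9 kN.

287 kN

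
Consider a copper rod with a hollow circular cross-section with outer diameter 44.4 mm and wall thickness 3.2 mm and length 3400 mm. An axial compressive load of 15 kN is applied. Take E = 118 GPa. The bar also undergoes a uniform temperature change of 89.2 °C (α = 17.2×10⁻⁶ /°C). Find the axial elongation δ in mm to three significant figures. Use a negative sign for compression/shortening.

4.17 mm

A = 414.2 mm².
δ_mech = NL/(AE) = -15000·3400/(414.2·118000) = -1.043 mm.
δ_thermal = αLΔT = 17.2e-6·3400·89.2 = 5.216 mm.
δ = δ_mech + δ_thermal = 4.173 mm.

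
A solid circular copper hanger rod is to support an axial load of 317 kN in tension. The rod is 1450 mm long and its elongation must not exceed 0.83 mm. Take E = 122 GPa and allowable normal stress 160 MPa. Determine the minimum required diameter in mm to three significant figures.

Required area A ≥ P/σ_allow = 317000/160 = 1981 mm².
For a solid circular section, d ≥ √(4A/π) = 50.23 mm.
Elongation limit: A ≥ PL/(Eδ_allow) = 317000·1450/(122000·0.83) = 4539 mm² ⇒ d ≥ 76.02 mm.
The elongation limit governs.

76.0 mm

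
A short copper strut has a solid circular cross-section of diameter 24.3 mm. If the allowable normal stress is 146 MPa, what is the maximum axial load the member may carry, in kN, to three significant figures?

A = 463.8 mm².
P_max = σ_allow · A = 146 · 463.8 = 67710 N = 67.71 kN.

67.7 kN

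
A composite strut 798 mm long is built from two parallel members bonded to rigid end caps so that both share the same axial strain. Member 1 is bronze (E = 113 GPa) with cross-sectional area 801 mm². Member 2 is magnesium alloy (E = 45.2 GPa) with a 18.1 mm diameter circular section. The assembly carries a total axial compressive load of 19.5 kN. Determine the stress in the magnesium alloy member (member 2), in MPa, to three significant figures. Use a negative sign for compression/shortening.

-8.63 MPa

A_2 = 257.3 mm².
Equal strain + equilibrium ⇒ each member carries load in proportion to AE: A₁E₁ = 90510000 N, A₂E₂ = 11630000 N, ΣAE = 102100000 N.
σ₂ = P·E₂/ΣAE = -19500·45200/102100000 = -8.629 MPa.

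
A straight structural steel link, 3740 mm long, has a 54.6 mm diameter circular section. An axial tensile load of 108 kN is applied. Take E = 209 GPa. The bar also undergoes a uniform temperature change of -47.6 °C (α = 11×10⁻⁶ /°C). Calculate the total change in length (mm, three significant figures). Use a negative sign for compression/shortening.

-1.13 mm

A = 2341 mm².
δ_mech = NL/(AE) = 108000·3740/(2341·209000) = 0.8254 mm.
δ_thermal = αLΔT = 11e-6·3740·-47.6 = -1.958 mm.
δ = δ_mech + δ_thermal = -1.133 mm.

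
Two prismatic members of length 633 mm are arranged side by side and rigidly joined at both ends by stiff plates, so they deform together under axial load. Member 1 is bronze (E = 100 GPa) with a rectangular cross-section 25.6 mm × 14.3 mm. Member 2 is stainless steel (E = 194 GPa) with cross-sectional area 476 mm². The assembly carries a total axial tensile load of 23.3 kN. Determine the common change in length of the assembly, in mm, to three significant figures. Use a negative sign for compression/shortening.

0.114 mm

A_1 = 366.1 mm².
Equal strain + equilibrium ⇒ each member carries load in proportion to AE: A₁E₁ = 36610000 N, A₂E₂ = 92340000 N, ΣAE = 129000000 N.
δ = PL/ΣAE = 23300·633/129000000 = 0.1144 mm.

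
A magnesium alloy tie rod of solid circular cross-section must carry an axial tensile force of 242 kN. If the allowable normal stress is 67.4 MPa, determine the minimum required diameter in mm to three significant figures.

Required area A ≥ P/σ_allow = 242000/67.4 = 3591 mm².
For a solid circular section, d ≥ √(4A/π) = 67.61 mm.

67.6 mm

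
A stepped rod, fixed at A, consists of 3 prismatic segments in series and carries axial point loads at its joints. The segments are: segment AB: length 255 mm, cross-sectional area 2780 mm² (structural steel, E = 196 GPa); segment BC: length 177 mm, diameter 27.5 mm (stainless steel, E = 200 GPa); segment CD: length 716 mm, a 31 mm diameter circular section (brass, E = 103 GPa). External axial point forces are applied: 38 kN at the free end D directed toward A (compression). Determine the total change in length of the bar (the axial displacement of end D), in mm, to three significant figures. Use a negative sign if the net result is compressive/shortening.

-0.424 mm

Internal axial forces (sectioning from the free end, tension +): N_CD = -38 kN, N_BC = -38 kN, N_AB = -38 kN.
A_BC = 594 mm².
A_CD = 754.8 mm².
δ_AB = -38000·255/(2780·196000) = -0.01778 mm
δ_BC = -38000·177/(594·200000) = -0.05662 mm
δ_CD = -38000·716/(754.8·103000) = -0.35 mm
δ = Σδ_i = -0.4244 mm.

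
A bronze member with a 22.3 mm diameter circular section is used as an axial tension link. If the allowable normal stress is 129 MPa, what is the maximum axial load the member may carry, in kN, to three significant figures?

A = 390.6 mm².
P_max = σ_allow · A = 129 · 390.6 = 50380 N = 50.38 kN.

50.4 kN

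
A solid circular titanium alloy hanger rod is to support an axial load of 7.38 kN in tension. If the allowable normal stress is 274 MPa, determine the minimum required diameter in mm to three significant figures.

5.86 mm

Required area A ≥ P/σ_allow = 7380/274 = 26.93 mm².
For a solid circular section, d ≥ √(4A/π) = 5.856 mm.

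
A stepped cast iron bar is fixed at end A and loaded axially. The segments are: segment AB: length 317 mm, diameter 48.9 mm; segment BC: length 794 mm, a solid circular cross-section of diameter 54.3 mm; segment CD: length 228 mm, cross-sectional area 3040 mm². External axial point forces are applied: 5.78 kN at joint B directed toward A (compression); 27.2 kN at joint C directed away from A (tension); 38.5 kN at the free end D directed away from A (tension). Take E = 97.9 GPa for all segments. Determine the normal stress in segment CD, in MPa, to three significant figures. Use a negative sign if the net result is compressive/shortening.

Internal axial forces (sectioning from the free end, tension +): N_CD = 38.5 kN, N_BC = 65.7 kN, N_AB = 59.92 kN.
σ_CD = N_CD/A_CD = 38500/3040 = 12.66 MPa.

12.7 MPa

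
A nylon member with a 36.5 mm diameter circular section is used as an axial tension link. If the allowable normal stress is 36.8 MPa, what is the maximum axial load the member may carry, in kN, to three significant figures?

38.5 kN

A = 1046 mm².
P_max = σ_allow · A = 36.8 · 1046 = 38510 N = 38.51 kN.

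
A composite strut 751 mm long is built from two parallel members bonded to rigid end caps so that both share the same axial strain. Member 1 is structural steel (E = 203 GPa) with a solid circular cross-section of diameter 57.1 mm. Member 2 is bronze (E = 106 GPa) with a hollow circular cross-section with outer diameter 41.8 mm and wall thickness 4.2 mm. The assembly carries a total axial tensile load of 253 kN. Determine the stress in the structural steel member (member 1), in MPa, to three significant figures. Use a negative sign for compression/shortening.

89.7 MPa

A_1 = 2561 mm².
A_2 = 496.1 mm².
Equal strain + equilibrium ⇒ each member carries load in proportion to AE: A₁E₁ = 519800000 N, A₂E₂ = 52590000 N, ΣAE = 572400000 N.
σ₁ = P·E₁/ΣAE = 253000·203000/572400000 = 89.72 MPa.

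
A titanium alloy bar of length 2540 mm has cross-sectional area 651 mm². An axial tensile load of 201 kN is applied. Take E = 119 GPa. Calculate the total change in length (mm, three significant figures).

6.59 mm

δ_mech = NL/(AE) = 201000·2540/(651·119000) = 6.59 mm.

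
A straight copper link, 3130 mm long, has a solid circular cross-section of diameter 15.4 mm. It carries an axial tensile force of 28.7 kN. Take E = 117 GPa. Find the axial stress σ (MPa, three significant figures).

A = 186.3 mm².
σ = N/A = 28700/186.3 = 154.1 MPa.

154 MPa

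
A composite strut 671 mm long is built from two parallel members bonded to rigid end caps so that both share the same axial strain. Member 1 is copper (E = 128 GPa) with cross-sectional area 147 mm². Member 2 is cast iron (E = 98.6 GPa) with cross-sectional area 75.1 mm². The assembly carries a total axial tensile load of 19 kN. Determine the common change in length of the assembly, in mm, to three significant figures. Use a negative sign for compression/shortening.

Equal strain + equilibrium ⇒ each member carries load in proportion to AE: A₁E₁ = 18820000 N, A₂E₂ = 7405000 N, ΣAE = 26220000 N.
δ = PL/ΣAE = 19000·671/26220000 = 0.4862 mm.

0.486 mm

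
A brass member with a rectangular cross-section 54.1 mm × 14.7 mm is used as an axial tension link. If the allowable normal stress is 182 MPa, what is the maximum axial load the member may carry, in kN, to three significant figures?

145 kN

A = 795.3 mm².
P_max = σ_allow · A = 182 · 795.3 = 144700 N = 144.7 kN.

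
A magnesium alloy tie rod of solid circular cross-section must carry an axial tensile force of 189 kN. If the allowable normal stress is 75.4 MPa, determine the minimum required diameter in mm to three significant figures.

56.5 mm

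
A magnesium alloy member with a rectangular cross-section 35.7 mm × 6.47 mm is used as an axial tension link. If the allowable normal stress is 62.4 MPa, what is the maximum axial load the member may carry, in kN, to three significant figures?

14.4 kN

A = 231 mm².
P_max = σ_allow · A = 62.4 · 231 = 14410 N = 14.41 kN.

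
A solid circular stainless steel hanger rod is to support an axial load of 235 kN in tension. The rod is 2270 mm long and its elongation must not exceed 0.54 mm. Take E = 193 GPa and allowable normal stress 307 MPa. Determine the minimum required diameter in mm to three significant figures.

80.7 mm

Required area A ≥ P/σ_allow = 235000/307 = 765.5 mm².
For a solid circular section, d ≥ √(4A/π) = 31.22 mm.
Elongation limit: A ≥ PL/(Eδ_allow) = 235000·2270/(193000·0.54) = 5118 mm² ⇒ d ≥ 80.73 mm.
The elongation limit governs.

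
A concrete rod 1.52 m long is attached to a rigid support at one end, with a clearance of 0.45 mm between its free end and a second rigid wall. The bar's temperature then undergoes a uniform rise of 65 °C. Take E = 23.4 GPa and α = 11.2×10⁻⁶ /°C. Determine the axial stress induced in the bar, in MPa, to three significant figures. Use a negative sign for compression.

Free thermal expansion αLΔT = 11.2e-6 · 1520 · 65 = 1.107 mm.
The walls engage after the gap closes; constrained expansion = 1.107 − 0.45 = 0.6566 mm.
The walls impose strain ε = −(0.6566)/1520 = -4.3195e-04; σ = Eε = 23400 · -4.3195e-04 = -10.11 MPa.

-10.1 MPa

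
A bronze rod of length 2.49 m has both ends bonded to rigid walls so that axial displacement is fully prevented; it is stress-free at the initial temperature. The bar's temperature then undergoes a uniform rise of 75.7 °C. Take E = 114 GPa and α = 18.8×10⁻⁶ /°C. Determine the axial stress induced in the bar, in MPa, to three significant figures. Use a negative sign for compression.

-162 MPa

Free thermal expansion αLΔT = 18.8e-6 · 2490 · 75.7 = 3.544 mm.
The walls impose strain ε = −(3.544)/2490 = -1.4232e-03; σ = Eε = 114000 · -1.4232e-03 = -162.2 MPa.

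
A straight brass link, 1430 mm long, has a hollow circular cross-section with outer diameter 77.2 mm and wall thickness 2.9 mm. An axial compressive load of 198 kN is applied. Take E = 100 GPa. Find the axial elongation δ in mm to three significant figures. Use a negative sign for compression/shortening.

A = 676.9 mm².
δ_mech = NL/(AE) = -198000·1430/(676.9·100000) = -4.183 mm.

-4.18 mm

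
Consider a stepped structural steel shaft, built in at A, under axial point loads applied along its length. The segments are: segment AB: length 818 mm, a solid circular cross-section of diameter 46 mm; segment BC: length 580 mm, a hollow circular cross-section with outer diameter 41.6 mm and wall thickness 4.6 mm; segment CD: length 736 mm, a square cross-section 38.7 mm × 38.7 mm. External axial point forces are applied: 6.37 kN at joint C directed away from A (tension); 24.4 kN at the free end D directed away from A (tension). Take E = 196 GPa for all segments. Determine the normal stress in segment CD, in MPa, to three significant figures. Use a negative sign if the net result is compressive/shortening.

Internal axial forces (sectioning from the free end, tension +): N_CD = 24.4 kN, N_BC = 30.77 kN, N_AB = 30.77 kN.
A_CD = 1498 mm².
σ_CD = N_CD/A_CD = 24400/1498 = 16.29 MPa.

16.3 MPa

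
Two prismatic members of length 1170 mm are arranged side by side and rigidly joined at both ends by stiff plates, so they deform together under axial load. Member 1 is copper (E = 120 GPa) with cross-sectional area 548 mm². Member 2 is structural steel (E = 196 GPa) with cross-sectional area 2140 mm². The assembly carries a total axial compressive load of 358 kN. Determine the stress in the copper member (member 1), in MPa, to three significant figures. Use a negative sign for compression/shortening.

Equal strain + equilibrium ⇒ each member carries load in proportion to AE: A₁E₁ = 65760000 N, A₂E₂ = 419400000 N, ΣAE = 485200000 N.
σ₁ = P·E₁/ΣAE = -358000·120000/485200000 = -88.54 MPa.

-88.5 MPa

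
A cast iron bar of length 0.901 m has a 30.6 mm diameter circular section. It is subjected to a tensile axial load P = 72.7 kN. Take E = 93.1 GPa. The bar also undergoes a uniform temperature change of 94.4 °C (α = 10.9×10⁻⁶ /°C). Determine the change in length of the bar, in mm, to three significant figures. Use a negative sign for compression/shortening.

A = 735.4 mm².
δ_mech = NL/(AE) = 72700·901/(735.4·93100) = 0.9567 mm.
δ_thermal = αLΔT = 10.9e-6·901·94.4 = 0.9271 mm.
δ = δ_mech + δ_thermal = 1.884 mm.

1.88 mm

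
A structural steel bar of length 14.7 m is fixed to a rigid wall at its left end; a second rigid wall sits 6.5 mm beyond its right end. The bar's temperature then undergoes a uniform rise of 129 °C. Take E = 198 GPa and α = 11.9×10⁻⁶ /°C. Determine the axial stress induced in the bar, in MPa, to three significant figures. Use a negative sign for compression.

Free thermal expansion αLΔT = 11.9e-6 · 14700 · 129 = 22.57 mm.
The walls engage after the gap closes; constrained expansion = 22.57 − 6.5 = 16.07 mm.
The walls impose strain ε = −(16.07)/14700 = -1.0929e-03; σ = Eε = 198000 · -1.0929e-03 = -216.4 MPa.

-216 MPa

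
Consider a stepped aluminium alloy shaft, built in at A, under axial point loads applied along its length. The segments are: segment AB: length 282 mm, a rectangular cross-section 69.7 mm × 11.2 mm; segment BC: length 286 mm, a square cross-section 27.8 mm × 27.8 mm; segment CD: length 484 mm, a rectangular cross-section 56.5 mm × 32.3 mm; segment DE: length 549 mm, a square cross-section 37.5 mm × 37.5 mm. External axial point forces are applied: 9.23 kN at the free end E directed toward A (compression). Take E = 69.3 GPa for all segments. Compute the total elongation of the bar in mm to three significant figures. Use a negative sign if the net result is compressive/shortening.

-0.185 mm

Internal axial forces (sectioning from the free end, tension +): N_DE = -9.23 kN, N_CD = -9.23 kN, N_BC = -9.23 kN, N_AB = -9.23 kN.
A_AB = 780.6 mm².
A_BC = 772.8 mm².
A_CD = 1825 mm².
A_DE = 1406 mm².
δ_AB = -9230·282/(780.6·69300) = -0.04811 mm
δ_BC = -9230·286/(772.8·69300) = -0.04929 mm
δ_CD = -9230·484/(1825·69300) = -0.03532 mm
δ_DE = -9230·549/(1406·69300) = -0.052 mm
δ = Σδ_i = -0.1847 mm.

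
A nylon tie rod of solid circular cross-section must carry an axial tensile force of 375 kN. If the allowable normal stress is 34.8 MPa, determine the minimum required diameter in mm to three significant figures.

117 mm

Required area A ≥ P/σ_allow = 375000/34.8 = 10780 mm².
For a solid circular section, d ≥ √(4A/π) = 117.1 mm.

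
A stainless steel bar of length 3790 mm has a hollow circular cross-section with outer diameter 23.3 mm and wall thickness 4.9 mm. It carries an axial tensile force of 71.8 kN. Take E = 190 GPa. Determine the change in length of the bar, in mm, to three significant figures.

5.06 mm

A = 283.2 mm².
δ_mech = NL/(AE) = 71800·3790/(283.2·190000) = 5.056 mm.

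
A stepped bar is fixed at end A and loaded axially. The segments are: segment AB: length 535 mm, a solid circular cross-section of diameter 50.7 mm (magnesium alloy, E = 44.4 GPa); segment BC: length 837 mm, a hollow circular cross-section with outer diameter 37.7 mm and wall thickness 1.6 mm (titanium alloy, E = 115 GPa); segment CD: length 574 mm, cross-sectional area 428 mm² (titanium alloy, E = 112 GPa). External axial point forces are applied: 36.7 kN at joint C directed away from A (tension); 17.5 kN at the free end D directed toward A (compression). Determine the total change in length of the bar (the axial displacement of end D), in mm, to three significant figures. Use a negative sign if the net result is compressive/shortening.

0.675 mm

Internal axial forces (sectioning from the free end, tension +): N_CD = -17.5 kN, N_BC = 19.2 kN, N_AB = 19.2 kN.
A_AB = 2019 mm².
A_BC = 181.5 mm².
δ_AB = 19200·535/(2019·44400) = 0.1146 mm
δ_BC = 19200·837/(181.5·115000) = 0.7701 mm
δ_CD = -17500·574/(428·112000) = -0.2096 mm
δ = Σδ_i = 0.6752 mm.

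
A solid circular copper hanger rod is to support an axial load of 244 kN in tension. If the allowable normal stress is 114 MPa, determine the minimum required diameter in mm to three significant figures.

Required area A ≥ P/σ_allow = 244000/114 = 2140 mm².
For a solid circular section, d ≥ √(4A/π) = 52.2 mm.

52.2 mm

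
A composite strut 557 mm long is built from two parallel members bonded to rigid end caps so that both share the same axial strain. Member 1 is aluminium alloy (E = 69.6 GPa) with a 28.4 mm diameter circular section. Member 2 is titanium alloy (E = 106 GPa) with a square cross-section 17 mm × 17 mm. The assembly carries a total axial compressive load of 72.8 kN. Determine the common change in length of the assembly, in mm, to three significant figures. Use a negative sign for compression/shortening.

-0.543 mm

A_1 = 633.5 mm².
A_2 = 289 mm².
Equal strain + equilibrium ⇒ each member carries load in proportion to AE: A₁E₁ = 44090000 N, A₂E₂ = 30630000 N, ΣAE = 74720000 N.
δ = PL/ΣAE = -72800·557/74720000 = -0.5427 mm.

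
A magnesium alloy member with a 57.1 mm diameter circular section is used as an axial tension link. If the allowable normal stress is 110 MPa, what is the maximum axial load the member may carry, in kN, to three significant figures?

282 kN

A = 2561 mm².
P_max = σ_allow · A = 110 · 2561 = 281700 N = 281.7 kN.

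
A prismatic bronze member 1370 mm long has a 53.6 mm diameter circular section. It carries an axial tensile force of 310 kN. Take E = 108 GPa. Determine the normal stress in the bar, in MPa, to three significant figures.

137 MPa

A = 2256 mm².
σ = N/A = 310000/2256 = 137.4 MPa.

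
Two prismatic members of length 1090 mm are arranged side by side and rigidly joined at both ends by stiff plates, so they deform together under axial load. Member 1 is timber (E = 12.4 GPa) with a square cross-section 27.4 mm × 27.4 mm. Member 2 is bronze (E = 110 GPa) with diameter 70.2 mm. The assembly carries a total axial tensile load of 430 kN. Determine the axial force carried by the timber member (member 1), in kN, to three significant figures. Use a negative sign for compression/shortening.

A_1 = 750.8 mm².
A_2 = 3870 mm².
Equal strain + equilibrium ⇒ each member carries load in proportion to AE: A₁E₁ = 9309000 N, A₂E₂ = 425800000 N, ΣAE = 435100000 N.
F₁ = P·A₁E₁/ΣAE = 430000·9309000/435100000 = 9201 N.

9.20 kN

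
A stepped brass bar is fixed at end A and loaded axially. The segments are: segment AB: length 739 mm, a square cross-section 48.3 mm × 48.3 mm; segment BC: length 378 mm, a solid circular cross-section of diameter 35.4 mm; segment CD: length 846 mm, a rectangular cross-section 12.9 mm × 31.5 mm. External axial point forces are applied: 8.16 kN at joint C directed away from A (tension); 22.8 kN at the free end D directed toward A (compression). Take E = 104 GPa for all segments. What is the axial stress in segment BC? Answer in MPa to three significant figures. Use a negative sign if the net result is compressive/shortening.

-14.9 MPa

Internal axial forces (sectioning from the free end, tension +): N_CD = -22.8 kN, N_BC = -14.64 kN, N_AB = -14.64 kN.
A_BC = 984.2 mm².
σ_BC = N_BC/A_BC = -14640/984.2 = -14.87 MPa.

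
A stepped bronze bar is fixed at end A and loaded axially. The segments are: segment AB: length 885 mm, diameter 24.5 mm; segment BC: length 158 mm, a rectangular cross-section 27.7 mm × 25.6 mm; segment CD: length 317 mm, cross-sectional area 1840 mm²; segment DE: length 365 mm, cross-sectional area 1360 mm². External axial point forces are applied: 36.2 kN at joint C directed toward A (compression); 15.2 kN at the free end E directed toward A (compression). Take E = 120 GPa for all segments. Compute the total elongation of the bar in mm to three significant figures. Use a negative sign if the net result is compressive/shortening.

Internal axial forces (sectioning from the free end, tension +): N_DE = -15.2 kN, N_CD = -15.2 kN, N_BC = -51.4 kN, N_AB = -51.4 kN.
A_AB = 471.4 mm².
A_BC = 709.1 mm².
δ_AB = -51400·885/(471.4·120000) = -0.8041 mm
δ_BC = -51400·158/(709.1·120000) = -0.09544 mm
δ_CD = -15200·317/(1840·120000) = -0.02182 mm
δ_DE = -15200·365/(1360·120000) = -0.034 mm
δ = Σδ_i = -0.9553 mm.

-0.955 mm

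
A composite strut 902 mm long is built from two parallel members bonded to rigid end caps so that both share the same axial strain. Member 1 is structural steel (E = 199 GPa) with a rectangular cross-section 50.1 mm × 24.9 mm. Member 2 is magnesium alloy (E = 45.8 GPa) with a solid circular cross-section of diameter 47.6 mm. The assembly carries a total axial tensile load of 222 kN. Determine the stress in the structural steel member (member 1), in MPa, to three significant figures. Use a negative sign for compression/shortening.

A_1 = 1247 mm².
A_2 = 1780 mm².
Equal strain + equilibrium ⇒ each member carries load in proportion to AE: A₁E₁ = 248300000 N, A₂E₂ = 81500000 N, ΣAE = 329800000 N.
σ₁ = P·E₁/ΣAE = 222000·199000/329800000 = 134 MPa.

134 MPa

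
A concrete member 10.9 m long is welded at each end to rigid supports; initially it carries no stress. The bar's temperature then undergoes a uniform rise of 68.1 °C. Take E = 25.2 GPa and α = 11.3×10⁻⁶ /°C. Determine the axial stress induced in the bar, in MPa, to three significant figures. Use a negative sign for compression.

-19.4 MPa

Free thermal expansion αLΔT = 11.3e-6 · 10900 · 68.1 = 8.388 mm.
The walls impose strain ε = −(8.388)/10900 = -7.6953e-04; σ = Eε = 25200 · -7.6953e-04 = -19.39 MPa.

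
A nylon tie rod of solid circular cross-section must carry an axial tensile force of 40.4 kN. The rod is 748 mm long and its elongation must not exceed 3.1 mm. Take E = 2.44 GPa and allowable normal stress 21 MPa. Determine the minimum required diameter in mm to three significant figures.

Required area A ≥ P/σ_allow = 40400/21 = 1924 mm².
For a solid circular section, d ≥ √(4A/π) = 49.49 mm.
Elongation limit: A ≥ PL/(Eδ_allow) = 40400·748/(2440·3.1) = 3995 mm² ⇒ d ≥ 71.32 mm.
The elongation limit governs.

71.3 mm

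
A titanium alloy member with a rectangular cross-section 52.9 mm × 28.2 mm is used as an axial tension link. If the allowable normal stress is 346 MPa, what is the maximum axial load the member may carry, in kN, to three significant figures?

516 kN

A = 1492 mm².
P_max = σ_allow · A = 346 · 1492 = 516200 N = 516.2 kN.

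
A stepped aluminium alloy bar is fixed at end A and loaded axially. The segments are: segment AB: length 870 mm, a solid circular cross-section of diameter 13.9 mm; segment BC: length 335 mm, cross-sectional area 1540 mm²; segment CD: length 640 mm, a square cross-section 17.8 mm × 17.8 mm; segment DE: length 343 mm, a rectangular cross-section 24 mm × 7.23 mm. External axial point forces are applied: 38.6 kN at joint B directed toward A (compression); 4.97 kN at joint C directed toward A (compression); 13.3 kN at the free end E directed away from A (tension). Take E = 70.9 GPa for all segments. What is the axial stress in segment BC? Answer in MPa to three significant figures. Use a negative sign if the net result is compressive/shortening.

Internal axial forces (sectioning from the free end, tension +): N_DE = 13.3 kN, N_CD = 13.3 kN, N_BC = 8.33 kN, N_AB = -30.27 kN.
σ_BC = N_BC/A_BC = 8330/1540 = 5.409 MPa.

5.41 MPa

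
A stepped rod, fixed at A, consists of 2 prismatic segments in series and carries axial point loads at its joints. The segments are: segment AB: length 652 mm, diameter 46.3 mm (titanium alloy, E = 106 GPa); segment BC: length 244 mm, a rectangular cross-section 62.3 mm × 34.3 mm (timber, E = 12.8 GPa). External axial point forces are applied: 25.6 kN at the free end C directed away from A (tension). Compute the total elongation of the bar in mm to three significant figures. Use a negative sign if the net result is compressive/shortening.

Internal axial forces (sectioning from the free end, tension +): N_BC = 25.6 kN, N_AB = 25.6 kN.
A_AB = 1684 mm².
A_BC = 2137 mm².
δ_AB = 25600·652/(1684·106000) = 0.09353 mm
δ_BC = 25600·244/(2137·12800) = 0.2284 mm
δ = Σδ_i = 0.3219 mm.

0.322 mm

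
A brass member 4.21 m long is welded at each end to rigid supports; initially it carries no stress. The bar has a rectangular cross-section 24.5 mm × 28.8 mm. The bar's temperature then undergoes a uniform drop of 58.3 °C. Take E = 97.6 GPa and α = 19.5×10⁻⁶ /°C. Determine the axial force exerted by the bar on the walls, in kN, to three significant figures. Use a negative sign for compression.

Free thermal expansion αLΔT = 19.5e-6 · 4210 · -58.3 = -4.786 mm.
The walls impose strain ε = −(-4.786)/4210 = 1.1369e-03; σ = Eε = 97600 · 1.1369e-03 = 111 MPa.
Wall reaction R = σ·A = 111·705.6 = 78290 N = 78.29 kN.

78.3 kN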